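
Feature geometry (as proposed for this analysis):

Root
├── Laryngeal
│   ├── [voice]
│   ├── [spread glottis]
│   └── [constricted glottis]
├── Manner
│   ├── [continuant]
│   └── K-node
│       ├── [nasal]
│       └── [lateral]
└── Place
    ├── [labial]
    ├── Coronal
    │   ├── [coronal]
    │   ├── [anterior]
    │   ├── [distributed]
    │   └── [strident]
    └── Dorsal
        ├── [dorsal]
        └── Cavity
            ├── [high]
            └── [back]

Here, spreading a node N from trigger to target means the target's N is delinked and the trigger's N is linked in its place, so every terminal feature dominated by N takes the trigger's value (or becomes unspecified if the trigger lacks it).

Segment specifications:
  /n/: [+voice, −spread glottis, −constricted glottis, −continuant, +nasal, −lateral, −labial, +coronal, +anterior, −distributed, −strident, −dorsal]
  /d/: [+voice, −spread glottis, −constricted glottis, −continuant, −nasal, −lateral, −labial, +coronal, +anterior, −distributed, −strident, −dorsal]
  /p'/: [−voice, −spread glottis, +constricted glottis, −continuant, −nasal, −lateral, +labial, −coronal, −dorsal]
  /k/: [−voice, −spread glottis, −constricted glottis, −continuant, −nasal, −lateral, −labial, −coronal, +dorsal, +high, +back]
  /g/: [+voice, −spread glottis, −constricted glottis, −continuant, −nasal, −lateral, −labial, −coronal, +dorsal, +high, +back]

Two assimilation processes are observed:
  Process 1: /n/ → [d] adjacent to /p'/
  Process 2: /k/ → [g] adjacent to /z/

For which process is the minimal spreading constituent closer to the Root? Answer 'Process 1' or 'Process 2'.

Process 2

In Process 1, [nasal] changes, so the minimal spreading node is [nasal] at depth 3.
Process 2 alters [voice]; the lowest dominating node is [voice] (depth 2 from Root).
Depth 2 < depth 3; Process 2 involves the structurally higher constituent [voice].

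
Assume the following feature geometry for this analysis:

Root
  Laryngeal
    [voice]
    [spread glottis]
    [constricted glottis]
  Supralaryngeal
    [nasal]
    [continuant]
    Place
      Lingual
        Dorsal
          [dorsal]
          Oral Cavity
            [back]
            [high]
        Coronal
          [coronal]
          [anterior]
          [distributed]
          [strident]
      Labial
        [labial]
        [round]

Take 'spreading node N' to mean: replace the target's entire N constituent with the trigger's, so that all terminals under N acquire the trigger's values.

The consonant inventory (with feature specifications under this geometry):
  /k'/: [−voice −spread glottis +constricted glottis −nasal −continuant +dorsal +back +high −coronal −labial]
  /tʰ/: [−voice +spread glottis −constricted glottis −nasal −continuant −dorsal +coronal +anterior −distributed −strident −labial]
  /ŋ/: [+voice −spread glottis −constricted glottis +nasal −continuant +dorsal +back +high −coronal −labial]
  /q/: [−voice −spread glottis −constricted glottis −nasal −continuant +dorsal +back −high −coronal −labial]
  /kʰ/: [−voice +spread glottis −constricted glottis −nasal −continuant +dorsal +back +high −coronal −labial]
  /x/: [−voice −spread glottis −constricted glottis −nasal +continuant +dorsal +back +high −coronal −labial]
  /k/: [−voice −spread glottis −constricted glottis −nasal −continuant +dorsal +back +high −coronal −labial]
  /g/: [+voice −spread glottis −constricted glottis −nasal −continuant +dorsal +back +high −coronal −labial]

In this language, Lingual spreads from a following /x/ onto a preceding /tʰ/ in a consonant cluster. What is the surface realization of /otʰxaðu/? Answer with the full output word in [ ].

The Lingual node dominates the terminals [dorsal], [back], [high], [coronal], [anterior], [distributed], [strident].
The target acquires /x/'s values for everything under Lingual — [+dorsal], [+back], [+high], [−coronal] — while keeping its own [voice], [spread glottis], [constricted glottis], ….
Among the inventory, only /kʰ/ has exactly this specification, giving the surface form [okʰxaðu].

[okʰxaðu]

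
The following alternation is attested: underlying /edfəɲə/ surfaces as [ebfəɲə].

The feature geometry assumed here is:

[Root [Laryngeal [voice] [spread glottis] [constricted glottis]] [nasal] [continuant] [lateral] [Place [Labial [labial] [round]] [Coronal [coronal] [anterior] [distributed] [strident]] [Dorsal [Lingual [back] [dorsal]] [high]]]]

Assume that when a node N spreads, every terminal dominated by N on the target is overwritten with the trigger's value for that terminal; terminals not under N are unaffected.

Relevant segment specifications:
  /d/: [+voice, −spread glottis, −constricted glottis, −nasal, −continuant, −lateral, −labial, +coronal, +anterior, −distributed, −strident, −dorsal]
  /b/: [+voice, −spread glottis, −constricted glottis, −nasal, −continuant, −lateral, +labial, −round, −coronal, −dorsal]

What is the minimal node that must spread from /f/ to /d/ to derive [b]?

Comparing /d/ with its surface form [b], the features that change are [labial], [round], [coronal], [anterior], [distributed], [strident].
The smallest constituent containing every changed terminal is Place — each of its daughters lacks at least one of the affected features.
If Place spreads, every terminal under it takes /f/'s value, producing [b] as observed.
Had Root spread, [continuant], [voice] would have taken /f/'s values; they stay as in /d/, confirming the spreading constituent is exactly Place.

Place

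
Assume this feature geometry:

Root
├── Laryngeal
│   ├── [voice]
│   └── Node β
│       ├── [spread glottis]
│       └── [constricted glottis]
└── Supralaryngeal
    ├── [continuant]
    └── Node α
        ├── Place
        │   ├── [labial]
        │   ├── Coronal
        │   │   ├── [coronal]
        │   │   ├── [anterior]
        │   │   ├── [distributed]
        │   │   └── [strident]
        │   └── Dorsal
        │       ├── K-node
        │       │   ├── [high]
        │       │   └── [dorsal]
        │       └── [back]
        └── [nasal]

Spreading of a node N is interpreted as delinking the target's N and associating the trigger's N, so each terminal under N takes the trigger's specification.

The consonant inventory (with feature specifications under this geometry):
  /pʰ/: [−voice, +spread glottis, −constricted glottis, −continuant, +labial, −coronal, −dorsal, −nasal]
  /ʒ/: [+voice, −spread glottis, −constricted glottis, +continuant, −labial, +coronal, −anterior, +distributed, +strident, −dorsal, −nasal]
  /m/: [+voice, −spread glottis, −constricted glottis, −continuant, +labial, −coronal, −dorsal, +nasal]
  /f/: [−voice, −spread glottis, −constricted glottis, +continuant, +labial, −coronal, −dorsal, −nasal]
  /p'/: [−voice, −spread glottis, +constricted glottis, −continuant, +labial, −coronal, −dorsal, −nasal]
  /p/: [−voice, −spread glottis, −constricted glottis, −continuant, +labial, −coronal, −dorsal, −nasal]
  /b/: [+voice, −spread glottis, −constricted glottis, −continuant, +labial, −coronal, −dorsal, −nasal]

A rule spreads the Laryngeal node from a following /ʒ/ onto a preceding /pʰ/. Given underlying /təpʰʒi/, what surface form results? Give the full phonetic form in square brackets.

[təbʒi]

Laryngeal immediately or transitively dominates [voice], [spread glottis], [constricted glottis].
The target acquires /ʒ/'s values for everything under Laryngeal — [+voice], [−spread glottis], [−constricted glottis] — while keeping its own [continuant], [labial], [coronal], ….
This feature bundle is that of [b], so /təpʰʒi/ surfaces as [təbʒi].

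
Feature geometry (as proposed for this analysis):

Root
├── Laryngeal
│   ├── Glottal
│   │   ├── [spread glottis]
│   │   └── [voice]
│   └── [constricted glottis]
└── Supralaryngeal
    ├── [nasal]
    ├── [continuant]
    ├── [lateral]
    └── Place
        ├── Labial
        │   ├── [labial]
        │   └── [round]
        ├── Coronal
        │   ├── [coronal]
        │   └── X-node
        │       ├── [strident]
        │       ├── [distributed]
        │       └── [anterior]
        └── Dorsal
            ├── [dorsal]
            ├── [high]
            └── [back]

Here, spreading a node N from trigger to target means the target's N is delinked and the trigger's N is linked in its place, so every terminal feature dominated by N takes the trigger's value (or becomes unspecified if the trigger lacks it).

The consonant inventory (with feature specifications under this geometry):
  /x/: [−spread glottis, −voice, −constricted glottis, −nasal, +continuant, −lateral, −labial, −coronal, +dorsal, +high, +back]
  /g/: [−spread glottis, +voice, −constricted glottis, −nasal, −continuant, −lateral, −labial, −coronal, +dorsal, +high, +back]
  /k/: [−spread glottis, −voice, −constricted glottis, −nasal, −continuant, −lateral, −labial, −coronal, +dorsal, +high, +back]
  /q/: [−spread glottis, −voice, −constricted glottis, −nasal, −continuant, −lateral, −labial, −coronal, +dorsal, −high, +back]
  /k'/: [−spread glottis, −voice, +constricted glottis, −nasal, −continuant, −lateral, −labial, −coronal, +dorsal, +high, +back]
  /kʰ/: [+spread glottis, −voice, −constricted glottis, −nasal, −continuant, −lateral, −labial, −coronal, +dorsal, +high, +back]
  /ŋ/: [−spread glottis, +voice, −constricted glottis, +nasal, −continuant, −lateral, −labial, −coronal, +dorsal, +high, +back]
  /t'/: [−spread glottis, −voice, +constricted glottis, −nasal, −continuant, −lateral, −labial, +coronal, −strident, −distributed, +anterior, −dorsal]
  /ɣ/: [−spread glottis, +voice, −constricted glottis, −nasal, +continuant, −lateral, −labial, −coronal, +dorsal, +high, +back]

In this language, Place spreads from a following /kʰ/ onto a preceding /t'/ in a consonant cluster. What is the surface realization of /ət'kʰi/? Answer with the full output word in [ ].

Place immediately or transitively dominates [labial], [round], [coronal], [strident], [distributed], [anterior], [dorsal], [high], [back].
The target acquires /kʰ/'s values for everything under Place — [−labial], [−coronal], [+dorsal], [+high], [+back] — while keeping its own [spread glottis], [voice], [constricted glottis], ….
This feature bundle is that of [k'], so /ət'kʰi/ surfaces as [ək'kʰi].

[ək'kʰi]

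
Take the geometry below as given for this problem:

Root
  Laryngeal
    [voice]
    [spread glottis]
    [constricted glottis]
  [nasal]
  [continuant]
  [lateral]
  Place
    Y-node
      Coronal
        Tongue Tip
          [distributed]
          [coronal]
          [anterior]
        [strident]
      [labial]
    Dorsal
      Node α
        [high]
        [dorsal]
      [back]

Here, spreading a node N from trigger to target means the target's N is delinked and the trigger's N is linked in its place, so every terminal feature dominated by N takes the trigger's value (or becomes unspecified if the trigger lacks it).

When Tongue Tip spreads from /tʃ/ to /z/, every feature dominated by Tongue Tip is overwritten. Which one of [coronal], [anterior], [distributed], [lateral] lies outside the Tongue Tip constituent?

Under this geometry, Tongue Tip contains [distributed], [coronal], [anterior].
Spreading Tongue Tip replaces [coronal], [distributed], [anterior] with the trigger's values, since each sits inside the Tongue Tip constituent.
But [lateral] is a dependent of Root, outside Tongue Tip; it is therefore untouched by the spreading.

[lateral]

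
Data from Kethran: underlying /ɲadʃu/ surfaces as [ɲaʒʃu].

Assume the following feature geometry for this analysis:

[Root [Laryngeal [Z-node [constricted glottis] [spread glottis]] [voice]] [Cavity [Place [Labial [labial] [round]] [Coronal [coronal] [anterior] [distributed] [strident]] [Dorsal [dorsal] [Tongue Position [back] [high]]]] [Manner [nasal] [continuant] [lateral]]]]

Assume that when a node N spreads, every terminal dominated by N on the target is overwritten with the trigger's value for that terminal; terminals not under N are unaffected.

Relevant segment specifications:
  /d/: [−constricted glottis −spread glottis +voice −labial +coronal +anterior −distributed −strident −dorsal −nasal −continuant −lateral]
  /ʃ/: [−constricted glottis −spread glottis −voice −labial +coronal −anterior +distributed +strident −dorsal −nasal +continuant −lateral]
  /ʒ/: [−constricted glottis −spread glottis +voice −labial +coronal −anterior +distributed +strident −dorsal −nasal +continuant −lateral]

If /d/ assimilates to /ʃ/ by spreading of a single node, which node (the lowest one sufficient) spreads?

Feature comparison: [continuant], [anterior], [distributed], [strident] differ between /d/ and [ʒ]; the remaining terminals match.
Tracing each changed feature up the tree, the paths first meet at Cavity; any lower node misses at least one of them.
If Cavity spreads, every terminal under it takes /ʃ/'s value, producing [ʒ] as observed.
Had Root spread, [voice] would have taken /ʃ/'s value; it stays as in /d/, confirming the spreading constituent is exactly Cavity.

Cavity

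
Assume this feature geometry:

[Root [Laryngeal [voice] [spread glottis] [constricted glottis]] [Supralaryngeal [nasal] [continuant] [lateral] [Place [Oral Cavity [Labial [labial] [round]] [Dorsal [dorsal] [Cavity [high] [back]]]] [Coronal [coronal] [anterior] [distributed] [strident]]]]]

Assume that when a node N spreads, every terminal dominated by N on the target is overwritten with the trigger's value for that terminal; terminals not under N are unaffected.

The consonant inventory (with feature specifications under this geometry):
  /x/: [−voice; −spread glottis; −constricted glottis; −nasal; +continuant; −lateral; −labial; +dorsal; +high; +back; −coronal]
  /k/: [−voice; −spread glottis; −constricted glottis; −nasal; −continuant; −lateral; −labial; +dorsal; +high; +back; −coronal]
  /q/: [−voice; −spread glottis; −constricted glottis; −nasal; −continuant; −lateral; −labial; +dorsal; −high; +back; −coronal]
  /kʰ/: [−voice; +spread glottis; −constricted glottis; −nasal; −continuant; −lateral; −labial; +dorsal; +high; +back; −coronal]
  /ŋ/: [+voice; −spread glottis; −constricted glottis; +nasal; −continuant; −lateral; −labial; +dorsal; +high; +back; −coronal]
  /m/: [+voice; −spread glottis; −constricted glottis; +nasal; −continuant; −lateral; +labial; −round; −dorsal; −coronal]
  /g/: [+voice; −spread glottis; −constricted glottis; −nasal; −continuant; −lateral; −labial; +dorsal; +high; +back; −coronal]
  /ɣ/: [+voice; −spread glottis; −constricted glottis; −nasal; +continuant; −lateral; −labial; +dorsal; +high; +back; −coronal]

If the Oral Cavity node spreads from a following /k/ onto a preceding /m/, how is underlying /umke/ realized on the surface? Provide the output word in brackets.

[uŋke]

Oral Cavity immediately or transitively dominates [labial], [round], [dorsal], [high], [back].
The target acquires /k/'s values for everything under Oral Cavity — [−labial], [+dorsal], [+high], [+back] — while keeping its own [voice], [spread glottis], [constricted glottis], ….
This feature bundle is that of [ŋ], so /umke/ surfaces as [uŋke].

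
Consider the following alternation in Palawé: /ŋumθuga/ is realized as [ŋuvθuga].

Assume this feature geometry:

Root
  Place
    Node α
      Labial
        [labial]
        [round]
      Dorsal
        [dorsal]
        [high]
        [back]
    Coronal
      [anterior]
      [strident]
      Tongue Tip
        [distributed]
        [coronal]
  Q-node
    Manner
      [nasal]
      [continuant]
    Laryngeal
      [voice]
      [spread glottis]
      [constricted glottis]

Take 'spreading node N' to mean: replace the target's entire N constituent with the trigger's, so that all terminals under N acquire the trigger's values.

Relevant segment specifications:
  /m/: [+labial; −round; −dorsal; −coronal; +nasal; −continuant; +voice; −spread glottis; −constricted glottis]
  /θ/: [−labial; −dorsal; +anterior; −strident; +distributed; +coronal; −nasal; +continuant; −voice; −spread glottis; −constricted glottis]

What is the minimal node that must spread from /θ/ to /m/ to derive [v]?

/m/ and [v] differ in [nasal], [continuant]; every other specified feature is identical.
In this geometry the lowest node dominating all of them is Manner: every daughter of Manner dominates only a proper subset, so no lower node suffices.
Delinking /m/'s Manner and associating /θ/'s Manner gives precisely the feature bundle of [v].
Since [voice] is preserved even though /θ/ disagrees there, no node above Manner spread.

Manner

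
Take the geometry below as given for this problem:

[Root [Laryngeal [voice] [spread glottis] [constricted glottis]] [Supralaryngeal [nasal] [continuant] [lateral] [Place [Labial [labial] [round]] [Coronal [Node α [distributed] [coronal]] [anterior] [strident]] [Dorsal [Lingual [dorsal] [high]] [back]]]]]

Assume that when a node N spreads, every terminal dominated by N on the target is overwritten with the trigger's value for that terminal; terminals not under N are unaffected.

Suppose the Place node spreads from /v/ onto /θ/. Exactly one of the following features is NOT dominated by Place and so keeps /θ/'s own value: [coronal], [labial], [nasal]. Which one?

The terminals dominated by Place are [labial], [round], [distributed], [coronal], [anterior], [strident], [dorsal], [high], [back].
Of the listed options, [coronal], [labial] are among these and would be overwritten by spreading Place.
But [nasal] is a dependent of Supralaryngeal, outside Place; it is therefore untouched by the spreading.

[nasal]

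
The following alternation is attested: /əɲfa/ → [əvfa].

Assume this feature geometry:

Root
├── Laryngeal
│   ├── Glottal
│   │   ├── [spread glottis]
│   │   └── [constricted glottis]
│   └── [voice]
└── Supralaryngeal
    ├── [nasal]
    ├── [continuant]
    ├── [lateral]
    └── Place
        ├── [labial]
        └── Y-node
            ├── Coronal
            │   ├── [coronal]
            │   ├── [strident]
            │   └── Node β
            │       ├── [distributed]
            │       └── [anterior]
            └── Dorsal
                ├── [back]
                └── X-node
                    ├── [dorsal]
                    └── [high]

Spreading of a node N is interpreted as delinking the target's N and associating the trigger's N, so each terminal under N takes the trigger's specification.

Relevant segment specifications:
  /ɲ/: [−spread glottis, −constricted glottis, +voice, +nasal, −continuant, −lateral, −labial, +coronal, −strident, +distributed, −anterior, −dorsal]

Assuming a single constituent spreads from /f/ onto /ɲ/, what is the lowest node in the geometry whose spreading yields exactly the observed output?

Supralaryngeal

The alternation /ɲ/ → [v] changes [nasal], [continuant], [labial], [coronal], [anterior], [distributed], [strident] and nothing else.
In this geometry the lowest node dominating all of them is Supralaryngeal: every daughter of Supralaryngeal dominates only a proper subset, so no lower node suffices.
If Supralaryngeal spreads, every terminal under it takes /f/'s value, producing [v] as observed.
Since [voice] is preserved even though /f/ disagrees there, no node above Supralaryngeal spread.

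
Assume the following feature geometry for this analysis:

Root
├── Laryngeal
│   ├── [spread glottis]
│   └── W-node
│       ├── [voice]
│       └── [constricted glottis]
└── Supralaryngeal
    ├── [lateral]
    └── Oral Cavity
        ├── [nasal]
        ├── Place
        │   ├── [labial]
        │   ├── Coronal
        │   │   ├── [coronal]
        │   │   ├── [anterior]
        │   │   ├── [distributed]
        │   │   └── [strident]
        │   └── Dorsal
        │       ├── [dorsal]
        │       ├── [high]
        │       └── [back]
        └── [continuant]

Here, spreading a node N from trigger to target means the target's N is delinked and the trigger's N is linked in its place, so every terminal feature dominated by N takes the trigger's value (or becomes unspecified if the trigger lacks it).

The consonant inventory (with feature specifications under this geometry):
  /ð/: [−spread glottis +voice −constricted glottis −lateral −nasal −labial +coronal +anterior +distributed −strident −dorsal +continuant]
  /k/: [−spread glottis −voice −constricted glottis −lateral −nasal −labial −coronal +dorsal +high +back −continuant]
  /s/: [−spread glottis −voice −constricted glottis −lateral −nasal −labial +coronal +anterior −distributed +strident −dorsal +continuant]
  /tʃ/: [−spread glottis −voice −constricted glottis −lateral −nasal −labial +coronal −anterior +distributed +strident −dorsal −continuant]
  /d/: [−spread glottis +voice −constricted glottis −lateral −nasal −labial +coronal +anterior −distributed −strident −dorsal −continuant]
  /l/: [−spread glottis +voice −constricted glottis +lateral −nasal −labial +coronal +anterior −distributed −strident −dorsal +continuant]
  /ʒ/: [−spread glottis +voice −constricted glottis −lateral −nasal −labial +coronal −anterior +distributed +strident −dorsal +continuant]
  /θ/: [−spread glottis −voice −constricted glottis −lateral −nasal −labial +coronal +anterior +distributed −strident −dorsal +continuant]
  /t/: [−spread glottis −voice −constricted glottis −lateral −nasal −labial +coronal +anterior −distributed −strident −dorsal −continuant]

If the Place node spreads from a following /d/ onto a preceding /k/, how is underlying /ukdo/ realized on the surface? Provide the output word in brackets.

[utdo]

Terminals under Place in this geometry: [labial], [coronal], [anterior], [distributed], [strident], [dorsal], [high], [back].
The target acquires /d/'s values for everything under Place — [−labial], [+coronal], [+anterior], [−distributed], [−strident], [−dorsal] — while keeping its own [spread glottis], [voice], [constricted glottis], ….
Among the inventory, only /t/ has exactly this specification, giving the surface form [utdo].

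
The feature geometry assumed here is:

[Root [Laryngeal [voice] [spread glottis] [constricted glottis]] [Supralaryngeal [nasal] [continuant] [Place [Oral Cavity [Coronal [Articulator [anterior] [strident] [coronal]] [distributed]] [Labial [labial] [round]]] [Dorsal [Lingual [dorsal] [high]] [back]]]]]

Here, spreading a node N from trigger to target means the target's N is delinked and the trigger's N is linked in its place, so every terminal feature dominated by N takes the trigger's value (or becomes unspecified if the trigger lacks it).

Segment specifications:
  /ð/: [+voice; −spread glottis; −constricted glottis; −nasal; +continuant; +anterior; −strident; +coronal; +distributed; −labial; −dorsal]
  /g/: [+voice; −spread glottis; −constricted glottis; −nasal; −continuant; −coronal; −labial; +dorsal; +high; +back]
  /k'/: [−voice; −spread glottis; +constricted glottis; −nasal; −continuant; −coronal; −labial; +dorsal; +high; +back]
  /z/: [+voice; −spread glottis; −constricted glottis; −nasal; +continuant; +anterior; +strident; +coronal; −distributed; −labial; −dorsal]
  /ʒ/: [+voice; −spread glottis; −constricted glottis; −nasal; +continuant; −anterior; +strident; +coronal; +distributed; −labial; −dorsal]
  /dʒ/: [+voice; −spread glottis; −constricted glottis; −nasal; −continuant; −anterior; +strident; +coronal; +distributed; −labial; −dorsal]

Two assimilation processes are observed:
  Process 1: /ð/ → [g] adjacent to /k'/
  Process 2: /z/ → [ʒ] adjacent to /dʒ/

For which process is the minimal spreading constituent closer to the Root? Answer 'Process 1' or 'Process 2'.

Process 1

Process 1: the features that change are [continuant], [coronal], [anterior], [distributed], [strident], [dorsal], [high], [back]; the minimal node is Supralaryngeal (depth 1).
In Process 2, [anterior], [distributed] change, so the minimal spreading node is Coronal at depth 4.
Depth 1 < depth 4; Process 1 involves the structurally higher constituent Supralaryngeal.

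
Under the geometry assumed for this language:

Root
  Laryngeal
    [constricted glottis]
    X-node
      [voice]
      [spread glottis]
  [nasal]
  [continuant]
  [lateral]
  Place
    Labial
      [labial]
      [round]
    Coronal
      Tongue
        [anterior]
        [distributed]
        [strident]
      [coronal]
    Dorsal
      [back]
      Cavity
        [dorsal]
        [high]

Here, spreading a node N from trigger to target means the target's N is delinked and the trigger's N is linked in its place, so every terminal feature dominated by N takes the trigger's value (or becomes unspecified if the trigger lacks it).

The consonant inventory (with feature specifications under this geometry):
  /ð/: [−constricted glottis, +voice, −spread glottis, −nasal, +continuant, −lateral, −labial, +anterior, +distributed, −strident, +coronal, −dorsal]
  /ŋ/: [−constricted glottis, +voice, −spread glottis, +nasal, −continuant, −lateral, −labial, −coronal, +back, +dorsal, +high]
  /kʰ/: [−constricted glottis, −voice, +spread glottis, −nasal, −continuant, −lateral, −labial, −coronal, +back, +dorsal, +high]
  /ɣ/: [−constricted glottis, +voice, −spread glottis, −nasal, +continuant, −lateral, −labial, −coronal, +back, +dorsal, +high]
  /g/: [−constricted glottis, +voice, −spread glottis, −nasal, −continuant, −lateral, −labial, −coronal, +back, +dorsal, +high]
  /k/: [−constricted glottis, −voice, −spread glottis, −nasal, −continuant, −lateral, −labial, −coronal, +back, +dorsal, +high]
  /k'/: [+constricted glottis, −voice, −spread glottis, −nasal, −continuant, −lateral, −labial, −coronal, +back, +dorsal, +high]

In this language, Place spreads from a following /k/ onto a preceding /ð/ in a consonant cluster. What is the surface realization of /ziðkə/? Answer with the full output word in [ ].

Terminals under Place in this geometry: [labial], [round], [anterior], [distributed], [strident], [coronal], [back], [dorsal], [high].
The target acquires /k/'s values for everything under Place — [−labial], [−coronal], [+back], [+dorsal], [+high] — while keeping its own [constricted glottis], [voice], [spread glottis], ….
This feature bundle is that of [ɣ], so /ziðkə/ surfaces as [ziɣkə].

[ziɣkə]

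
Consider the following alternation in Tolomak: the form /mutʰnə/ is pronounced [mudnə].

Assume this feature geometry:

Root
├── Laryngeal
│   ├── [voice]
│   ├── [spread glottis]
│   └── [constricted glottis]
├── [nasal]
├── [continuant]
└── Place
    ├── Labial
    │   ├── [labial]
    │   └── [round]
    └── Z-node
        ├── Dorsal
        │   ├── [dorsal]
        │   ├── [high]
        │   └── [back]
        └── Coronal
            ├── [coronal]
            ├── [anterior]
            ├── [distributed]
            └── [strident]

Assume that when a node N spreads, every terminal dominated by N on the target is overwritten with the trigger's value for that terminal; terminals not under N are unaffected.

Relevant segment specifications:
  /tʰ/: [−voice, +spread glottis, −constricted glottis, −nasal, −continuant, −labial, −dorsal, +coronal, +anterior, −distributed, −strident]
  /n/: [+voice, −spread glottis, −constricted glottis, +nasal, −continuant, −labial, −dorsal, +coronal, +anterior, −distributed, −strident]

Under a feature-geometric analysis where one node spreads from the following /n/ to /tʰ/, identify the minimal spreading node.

Laryngeal

/tʰ/ and [d] differ in [voice], [spread glottis]; every other specified feature is identical.
Tracing each changed feature up the tree, the paths first meet at Laryngeal; any lower node misses at least one of them.
If Laryngeal spreads, every terminal under it takes /n/'s value, producing [d] as observed.
[nasal] — on which /n/ differs from /tʰ/ — is unchanged, so Root cannot have spread; the constituent is no larger than Laryngeal.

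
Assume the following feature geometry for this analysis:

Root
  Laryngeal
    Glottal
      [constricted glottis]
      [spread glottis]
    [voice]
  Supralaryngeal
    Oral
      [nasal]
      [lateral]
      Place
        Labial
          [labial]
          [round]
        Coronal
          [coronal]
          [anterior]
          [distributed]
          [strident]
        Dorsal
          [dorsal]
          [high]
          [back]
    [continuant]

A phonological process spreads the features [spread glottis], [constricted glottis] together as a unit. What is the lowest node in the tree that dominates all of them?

[spread glottis]: Root > Laryngeal > Glottal > [spread glottis].
[constricted glottis]: Root > Laryngeal > Glottal > [constricted glottis].
These paths first converge at Glottal; no daughter of Glottal dominates all 2 features, so Glottal is the minimal constituent.

Glottal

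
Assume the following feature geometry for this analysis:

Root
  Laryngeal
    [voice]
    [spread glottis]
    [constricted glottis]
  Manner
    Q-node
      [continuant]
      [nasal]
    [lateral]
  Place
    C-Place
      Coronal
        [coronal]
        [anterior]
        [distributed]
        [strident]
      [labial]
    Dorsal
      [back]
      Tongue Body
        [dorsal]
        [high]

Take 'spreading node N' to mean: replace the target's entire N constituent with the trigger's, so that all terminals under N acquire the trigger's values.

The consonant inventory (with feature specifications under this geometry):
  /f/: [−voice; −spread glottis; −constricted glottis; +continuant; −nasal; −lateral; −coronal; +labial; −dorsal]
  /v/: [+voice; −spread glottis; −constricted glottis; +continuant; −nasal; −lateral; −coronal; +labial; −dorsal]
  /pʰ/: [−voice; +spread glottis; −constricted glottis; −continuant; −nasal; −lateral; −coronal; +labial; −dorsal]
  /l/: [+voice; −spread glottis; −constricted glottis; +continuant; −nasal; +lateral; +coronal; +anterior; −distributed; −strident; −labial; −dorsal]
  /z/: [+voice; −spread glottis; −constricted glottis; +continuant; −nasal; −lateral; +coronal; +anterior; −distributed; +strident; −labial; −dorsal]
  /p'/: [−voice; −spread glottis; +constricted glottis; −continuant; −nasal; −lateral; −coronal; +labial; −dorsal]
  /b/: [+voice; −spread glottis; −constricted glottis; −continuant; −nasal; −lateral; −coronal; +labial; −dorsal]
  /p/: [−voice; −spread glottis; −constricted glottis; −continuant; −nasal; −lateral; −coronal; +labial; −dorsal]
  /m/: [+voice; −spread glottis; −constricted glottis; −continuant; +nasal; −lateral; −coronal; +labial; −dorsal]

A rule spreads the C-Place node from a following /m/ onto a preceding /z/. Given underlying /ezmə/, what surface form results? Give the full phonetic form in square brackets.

Terminals under C-Place in this geometry: [coronal], [anterior], [distributed], [strident], [labial].
Spreading C-Place from /m/ onto /z/ replaces those values with /m/'s: [−coronal], [+labial]. Features outside C-Place ([voice], [spread glottis], [constricted glottis], …) stay as in /z/.
This feature bundle is that of [v], so /ezmə/ surfaces as [evmə].

[evmə]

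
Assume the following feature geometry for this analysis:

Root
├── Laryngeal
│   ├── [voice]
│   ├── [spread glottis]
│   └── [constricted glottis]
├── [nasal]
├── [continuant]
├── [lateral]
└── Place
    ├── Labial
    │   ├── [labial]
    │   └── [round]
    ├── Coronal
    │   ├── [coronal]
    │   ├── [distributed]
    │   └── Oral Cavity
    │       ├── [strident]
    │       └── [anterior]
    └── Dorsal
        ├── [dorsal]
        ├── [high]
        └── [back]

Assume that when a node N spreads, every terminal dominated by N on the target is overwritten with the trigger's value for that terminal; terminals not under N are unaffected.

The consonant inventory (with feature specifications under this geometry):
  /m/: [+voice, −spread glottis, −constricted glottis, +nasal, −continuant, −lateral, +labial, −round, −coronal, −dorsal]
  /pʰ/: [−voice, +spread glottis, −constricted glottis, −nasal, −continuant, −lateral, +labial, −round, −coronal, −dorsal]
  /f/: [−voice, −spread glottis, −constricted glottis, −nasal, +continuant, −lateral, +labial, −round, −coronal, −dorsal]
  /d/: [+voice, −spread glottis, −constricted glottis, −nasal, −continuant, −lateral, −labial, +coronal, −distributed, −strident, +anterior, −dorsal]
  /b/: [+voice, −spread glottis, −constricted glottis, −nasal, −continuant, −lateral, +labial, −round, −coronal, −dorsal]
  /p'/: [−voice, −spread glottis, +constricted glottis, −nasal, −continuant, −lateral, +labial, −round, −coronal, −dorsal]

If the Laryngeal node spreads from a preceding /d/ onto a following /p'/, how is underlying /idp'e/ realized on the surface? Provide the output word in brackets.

[idbe]

Laryngeal immediately or transitively dominates [voice], [spread glottis], [constricted glottis].
After delinking /p'/'s Laryngeal and linking /d/'s, the affected terminals become [+voice], [−spread glottis], [−constricted glottis]; [nasal], [continuant], [lateral], … (outside Laryngeal) are retained from /p'/.
Among the inventory, only /b/ has exactly this specification, giving the surface form [idbe].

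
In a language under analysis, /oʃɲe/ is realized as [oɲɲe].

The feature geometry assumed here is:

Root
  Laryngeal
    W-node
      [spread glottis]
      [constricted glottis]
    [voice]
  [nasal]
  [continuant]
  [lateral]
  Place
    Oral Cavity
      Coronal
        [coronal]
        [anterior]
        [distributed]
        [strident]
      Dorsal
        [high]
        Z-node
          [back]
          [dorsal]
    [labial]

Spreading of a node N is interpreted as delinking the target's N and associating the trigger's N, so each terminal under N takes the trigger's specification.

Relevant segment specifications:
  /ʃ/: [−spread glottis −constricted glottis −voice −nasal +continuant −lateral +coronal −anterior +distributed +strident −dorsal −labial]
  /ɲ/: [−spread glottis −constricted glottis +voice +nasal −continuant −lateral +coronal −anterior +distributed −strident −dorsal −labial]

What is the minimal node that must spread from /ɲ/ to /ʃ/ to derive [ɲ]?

Comparing /ʃ/ with its surface form [ɲ], the features that change are [voice], [nasal], [continuant], [strident].
In this geometry the lowest node dominating all of them is Root: every daughter of Root dominates only a proper subset, so no lower node suffices.
Delinking /ʃ/'s Root and associating /ɲ/'s Root gives precisely the feature bundle of [ɲ].

Root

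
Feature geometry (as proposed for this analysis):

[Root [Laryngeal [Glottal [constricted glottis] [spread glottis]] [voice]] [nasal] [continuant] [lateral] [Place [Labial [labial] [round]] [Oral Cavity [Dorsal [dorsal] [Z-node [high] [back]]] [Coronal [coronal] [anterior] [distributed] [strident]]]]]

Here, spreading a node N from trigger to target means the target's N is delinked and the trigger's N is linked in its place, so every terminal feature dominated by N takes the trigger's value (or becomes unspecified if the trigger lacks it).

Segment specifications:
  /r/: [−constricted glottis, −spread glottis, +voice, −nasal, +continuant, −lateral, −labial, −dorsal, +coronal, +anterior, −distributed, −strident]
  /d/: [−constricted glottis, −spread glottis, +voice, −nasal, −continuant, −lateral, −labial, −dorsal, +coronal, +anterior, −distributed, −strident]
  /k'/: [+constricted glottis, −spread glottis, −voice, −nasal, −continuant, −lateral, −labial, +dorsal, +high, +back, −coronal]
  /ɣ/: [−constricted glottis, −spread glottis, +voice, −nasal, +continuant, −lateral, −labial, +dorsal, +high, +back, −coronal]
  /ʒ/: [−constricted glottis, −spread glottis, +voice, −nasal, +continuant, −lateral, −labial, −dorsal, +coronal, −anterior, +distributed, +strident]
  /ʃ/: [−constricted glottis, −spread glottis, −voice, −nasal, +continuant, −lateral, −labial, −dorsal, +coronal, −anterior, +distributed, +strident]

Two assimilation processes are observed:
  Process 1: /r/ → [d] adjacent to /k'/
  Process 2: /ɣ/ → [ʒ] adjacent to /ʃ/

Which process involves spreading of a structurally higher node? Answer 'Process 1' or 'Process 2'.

Process 1 alters [continuant]; the lowest dominating node is [continuant] (depth 1 from Root).
In Process 2, [coronal], [anterior], [distributed], [strident], [dorsal], [high], [back] change, so the minimal spreading node is Oral Cavity at depth 2.
[continuant] (depth 1) sits above Oral Cavity (depth 2), making Process 1 the one with the higher spreading node.

Process 1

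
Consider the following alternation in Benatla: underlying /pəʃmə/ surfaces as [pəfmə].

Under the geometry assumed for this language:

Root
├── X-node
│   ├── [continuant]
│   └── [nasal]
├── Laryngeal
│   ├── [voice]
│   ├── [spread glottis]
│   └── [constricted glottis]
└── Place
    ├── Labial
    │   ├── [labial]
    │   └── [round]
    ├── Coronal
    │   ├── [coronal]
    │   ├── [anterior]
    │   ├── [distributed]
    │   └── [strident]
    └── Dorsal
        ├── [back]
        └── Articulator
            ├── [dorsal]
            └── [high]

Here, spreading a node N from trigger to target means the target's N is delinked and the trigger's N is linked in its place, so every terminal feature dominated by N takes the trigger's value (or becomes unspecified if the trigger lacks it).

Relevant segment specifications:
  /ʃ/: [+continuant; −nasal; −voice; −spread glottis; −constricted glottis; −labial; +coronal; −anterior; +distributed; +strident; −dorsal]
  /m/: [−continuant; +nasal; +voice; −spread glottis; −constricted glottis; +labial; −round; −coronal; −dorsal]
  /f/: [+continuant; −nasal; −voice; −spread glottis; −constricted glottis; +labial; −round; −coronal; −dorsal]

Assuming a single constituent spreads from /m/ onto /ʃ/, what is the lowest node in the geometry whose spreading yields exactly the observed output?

Place

/ʃ/ and [f] differ in [labial], [round], [coronal], [anterior], [distributed], [strident]; every other specified feature is identical.
In this geometry the lowest node dominating all of them is Place: every daughter of Place dominates only a proper subset, so no lower node suffices.
Delinking /ʃ/'s Place and associating /m/'s Place gives precisely the feature bundle of [f].
[nasal], [continuant] — on which /m/ differs from /ʃ/ — are unchanged, so Root cannot have spread; the constituent is no larger than Place.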